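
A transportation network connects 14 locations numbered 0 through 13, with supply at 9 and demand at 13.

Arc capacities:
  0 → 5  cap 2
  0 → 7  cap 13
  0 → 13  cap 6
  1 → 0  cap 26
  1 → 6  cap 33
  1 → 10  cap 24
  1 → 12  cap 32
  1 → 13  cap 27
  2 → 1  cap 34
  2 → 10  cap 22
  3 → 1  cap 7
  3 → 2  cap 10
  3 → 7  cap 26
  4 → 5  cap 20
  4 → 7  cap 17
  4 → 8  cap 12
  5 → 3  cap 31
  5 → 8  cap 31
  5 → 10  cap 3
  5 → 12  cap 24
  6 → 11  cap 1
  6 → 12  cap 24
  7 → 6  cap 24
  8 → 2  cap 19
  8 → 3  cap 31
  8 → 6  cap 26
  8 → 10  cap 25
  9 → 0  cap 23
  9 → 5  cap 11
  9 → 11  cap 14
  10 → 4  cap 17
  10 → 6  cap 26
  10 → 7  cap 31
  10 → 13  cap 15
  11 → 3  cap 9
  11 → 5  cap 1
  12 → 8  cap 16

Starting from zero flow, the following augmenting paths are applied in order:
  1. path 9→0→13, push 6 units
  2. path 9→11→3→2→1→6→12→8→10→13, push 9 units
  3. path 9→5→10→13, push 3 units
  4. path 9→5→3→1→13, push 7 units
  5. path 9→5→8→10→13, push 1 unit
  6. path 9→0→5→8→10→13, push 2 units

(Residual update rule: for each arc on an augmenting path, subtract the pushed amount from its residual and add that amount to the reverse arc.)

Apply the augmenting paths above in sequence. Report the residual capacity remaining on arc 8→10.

Residual capacity of (8,10): 13

after path 1 (9→0→13, push 6): res(8,10)=25
after path 2 (9→11→3→2→1→6→12→8→10→13, push 9): res(8,10)=16
after path 3 (9→5→10→13, push 3): res(8,10)=16
after path 4 (9→5→3→1→13, push 7): res(8,10)=16
after path 5 (9→5→8→10→13, push 1): res(8,10)=15
after path 6 (9→0→5→8→10→13, push 2): res(8,10)=13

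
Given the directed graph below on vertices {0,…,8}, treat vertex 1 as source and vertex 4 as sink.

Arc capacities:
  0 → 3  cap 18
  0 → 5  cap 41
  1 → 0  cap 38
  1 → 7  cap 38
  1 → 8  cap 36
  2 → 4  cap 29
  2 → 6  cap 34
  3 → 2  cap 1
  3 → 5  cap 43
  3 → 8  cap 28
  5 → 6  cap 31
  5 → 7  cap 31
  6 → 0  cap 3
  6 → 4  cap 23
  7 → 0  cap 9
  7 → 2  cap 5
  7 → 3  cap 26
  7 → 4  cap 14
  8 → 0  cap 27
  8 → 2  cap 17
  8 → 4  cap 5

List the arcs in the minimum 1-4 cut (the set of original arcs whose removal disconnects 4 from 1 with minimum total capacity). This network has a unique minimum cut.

augment #1: 1→7→4 push 14
augment #2: 1→8→4 push 5
augment #3: 1→7→2→4 push 5
augment #4: 1→8→2→4 push 17
augment #5: 1→0→3→2→4 push 1
augment #6: 1→0→5→6→4 push 23
max flow = 65; residual-reachable set from 1 gives S-side
cut edges (S→T): {(3,2), (6,4), (7,2), (7,4), (8,2), (8,4)} total cap 65

Min-cut arcs: {(3,2), (6,4), (7,2), (7,4), (8,2), (8,4)} (total capacity 65)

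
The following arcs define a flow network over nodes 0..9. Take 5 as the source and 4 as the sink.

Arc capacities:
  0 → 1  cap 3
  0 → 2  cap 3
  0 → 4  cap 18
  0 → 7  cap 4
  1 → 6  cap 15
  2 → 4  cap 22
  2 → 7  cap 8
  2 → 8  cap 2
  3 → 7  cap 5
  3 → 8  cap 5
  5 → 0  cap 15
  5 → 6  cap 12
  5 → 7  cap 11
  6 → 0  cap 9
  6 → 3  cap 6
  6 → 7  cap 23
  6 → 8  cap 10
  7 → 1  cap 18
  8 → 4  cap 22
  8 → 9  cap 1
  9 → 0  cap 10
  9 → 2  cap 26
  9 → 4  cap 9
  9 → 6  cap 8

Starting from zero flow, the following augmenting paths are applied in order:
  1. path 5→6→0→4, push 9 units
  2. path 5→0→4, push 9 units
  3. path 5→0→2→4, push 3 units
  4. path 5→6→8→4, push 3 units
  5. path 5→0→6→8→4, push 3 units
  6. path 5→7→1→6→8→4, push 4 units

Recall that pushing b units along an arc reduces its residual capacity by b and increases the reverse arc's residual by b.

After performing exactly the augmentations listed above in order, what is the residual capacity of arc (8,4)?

after path 1 (5→6→0→4, push 9): res(8,4)=22
after path 2 (5→0→4, push 9): res(8,4)=22
after path 3 (5→0→2→4, push 3): res(8,4)=22
after path 4 (5→6→8→4, push 3): res(8,4)=19
after path 5 (5→0→6→8→4, push 3): res(8,4)=16
after path 6 (5→7→1→6→8→4, push 4): res(8,4)=12

Residual capacity of (8,4): 12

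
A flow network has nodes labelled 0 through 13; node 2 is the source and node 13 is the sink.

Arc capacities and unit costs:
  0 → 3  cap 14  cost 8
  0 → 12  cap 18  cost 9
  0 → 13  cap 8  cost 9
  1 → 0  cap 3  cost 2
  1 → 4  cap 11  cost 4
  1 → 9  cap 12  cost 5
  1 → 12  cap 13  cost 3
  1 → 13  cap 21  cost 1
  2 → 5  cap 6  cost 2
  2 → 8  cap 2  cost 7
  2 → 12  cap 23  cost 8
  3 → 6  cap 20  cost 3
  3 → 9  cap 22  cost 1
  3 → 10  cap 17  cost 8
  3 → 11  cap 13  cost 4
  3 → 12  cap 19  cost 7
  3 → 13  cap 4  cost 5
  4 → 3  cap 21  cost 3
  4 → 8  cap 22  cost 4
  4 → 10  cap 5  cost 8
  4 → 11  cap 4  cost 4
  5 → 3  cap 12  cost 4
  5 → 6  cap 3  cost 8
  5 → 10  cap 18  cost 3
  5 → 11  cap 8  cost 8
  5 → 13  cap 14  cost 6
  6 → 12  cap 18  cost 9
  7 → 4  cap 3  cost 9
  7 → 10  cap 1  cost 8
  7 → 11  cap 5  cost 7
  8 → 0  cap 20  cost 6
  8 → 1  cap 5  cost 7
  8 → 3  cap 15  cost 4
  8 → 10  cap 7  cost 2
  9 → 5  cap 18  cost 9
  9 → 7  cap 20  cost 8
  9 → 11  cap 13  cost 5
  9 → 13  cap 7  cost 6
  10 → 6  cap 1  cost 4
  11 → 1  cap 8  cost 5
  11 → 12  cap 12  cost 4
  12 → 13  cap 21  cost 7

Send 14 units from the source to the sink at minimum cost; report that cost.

Minimum cost for 14 units: 168

shortest-cost path #1: 2→5→13 push 6 @ unit cost 8 (adds 48)
shortest-cost path #2: 2→12→13 push 8 @ unit cost 15 (adds 120)
total cost = 168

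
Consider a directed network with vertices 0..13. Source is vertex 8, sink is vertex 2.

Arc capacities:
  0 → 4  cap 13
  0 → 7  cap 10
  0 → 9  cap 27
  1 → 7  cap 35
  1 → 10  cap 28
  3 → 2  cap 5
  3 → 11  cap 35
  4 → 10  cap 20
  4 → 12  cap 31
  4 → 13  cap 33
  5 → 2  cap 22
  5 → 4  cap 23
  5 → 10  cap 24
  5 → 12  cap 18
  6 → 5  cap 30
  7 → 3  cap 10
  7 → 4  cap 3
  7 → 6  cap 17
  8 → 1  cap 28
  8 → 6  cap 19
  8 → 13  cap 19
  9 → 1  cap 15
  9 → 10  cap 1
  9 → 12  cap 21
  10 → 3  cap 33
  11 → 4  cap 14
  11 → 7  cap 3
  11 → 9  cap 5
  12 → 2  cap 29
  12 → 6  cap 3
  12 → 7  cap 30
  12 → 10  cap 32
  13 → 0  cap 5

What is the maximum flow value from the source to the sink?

augment #1: 8→6→5→2 bottleneck 19, total now 19
augment #2: 8→1→7→3→2 bottleneck 5, total now 24
augment #3: 8→1→7→4→12→2 bottleneck 3, total now 27
augment #4: 8→1→7→6→5→2 bottleneck 3, total now 30
augment #5: 8→13→0→4→12→2 bottleneck 5, total now 35
augment #6: 8→1→7→6→5→12→2 bottleneck 8, total now 43
augment #7: 8→1→7→3→11→4→12→2 bottleneck 5, total now 48
augment #8: 8→1→10→3→11→4→12→2 bottleneck 4, total now 52

Maximum flow value: 52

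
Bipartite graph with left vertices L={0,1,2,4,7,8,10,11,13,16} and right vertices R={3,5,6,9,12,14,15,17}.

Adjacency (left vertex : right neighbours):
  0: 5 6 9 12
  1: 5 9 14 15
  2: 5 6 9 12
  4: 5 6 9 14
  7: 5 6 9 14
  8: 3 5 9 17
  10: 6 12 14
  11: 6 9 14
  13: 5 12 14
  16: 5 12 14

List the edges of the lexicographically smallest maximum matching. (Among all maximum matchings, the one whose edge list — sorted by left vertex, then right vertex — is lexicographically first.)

Lex-smallest maximum matching: {(0,5), (1,15), (2,6), (4,9), (7,14), (8,3), (10,12)}

|M| = 7 (so the lex-smallest maximum matching has 7 edges)
process left vertices in ascending order; for each, take the smallest-labelled available neighbour that still permits 7 edges overall, or leave it unmatched if none does
lex-smallest matching: {0-5, 1-15, 2-6, 4-9, 7-14, 8-3, 10-12}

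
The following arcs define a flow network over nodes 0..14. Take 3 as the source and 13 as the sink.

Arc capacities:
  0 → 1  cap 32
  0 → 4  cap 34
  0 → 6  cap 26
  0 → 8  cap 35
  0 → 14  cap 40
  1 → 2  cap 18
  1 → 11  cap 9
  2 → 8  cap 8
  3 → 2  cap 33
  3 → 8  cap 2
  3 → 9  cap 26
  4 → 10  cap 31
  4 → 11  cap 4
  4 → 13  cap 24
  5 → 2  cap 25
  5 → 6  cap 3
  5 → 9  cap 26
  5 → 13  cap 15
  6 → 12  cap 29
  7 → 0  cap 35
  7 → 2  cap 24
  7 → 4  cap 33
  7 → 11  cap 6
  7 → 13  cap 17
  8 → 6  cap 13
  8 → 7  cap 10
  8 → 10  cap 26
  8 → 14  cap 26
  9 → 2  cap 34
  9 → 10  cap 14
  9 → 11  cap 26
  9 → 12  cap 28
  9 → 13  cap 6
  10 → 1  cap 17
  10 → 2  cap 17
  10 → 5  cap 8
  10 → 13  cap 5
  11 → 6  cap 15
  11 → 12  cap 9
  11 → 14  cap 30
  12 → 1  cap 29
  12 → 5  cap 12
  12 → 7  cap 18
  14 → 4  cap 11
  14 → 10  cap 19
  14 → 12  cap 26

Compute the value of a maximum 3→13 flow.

augment #1: 3→9→13 bottleneck 6, total now 6
augment #2: 3→8→7→13 bottleneck 2, total now 8
augment #3: 3→9→10→13 bottleneck 5, total now 13
augment #4: 3→2→8→7→13 bottleneck 8, total now 21
augment #5: 3→9→10→5→13 bottleneck 8, total now 29
augment #6: 3→9→12→5→13 bottleneck 7, total now 36

Maximum flow value: 36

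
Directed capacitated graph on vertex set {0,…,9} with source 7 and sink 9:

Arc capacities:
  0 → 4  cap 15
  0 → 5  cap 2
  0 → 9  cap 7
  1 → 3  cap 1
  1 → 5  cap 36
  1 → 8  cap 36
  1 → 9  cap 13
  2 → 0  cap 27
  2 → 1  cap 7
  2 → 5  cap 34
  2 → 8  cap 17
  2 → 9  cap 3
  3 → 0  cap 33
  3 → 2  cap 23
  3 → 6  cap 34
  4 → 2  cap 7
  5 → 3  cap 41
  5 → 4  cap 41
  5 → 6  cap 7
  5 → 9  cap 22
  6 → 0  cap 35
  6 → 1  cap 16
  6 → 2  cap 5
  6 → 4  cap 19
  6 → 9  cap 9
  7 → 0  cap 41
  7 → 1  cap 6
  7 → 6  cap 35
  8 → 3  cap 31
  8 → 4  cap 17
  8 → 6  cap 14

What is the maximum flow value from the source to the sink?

Maximum flow value: 52

augment #1: 7→0→9 bottleneck 7, total now 7
augment #2: 7→1→9 bottleneck 6, total now 13
augment #3: 7→6→9 bottleneck 9, total now 22
augment #4: 7→0→5→9 bottleneck 2, total now 24
augment #5: 7→6→1→9 bottleneck 7, total now 31
augment #6: 7→6→2→9 bottleneck 3, total now 34
augment #7: 7→6→1→5→9 bottleneck 9, total now 43
augment #8: 7→6→2→5→9 bottleneck 2, total now 45
augment #9: 7→0→4→2→5→9 bottleneck 7, total now 52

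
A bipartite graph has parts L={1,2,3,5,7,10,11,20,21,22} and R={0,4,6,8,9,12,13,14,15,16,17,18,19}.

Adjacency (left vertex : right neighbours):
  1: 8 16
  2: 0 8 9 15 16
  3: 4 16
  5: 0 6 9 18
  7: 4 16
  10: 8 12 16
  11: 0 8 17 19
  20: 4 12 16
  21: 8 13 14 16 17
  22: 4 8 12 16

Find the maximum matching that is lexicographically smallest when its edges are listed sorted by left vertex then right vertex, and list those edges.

Lex-smallest maximum matching: {(1,8), (2,0), (3,4), (5,6), (7,16), (10,12), (11,17), (21,13)}

|M| = 8 (so the lex-smallest maximum matching has 8 edges)
process left vertices in ascending order; for each, take the smallest-labelled available neighbour that still permits 8 edges overall, or leave it unmatched if none does
lex-smallest matching: {1-8, 2-0, 3-4, 5-6, 7-16, 10-12, 11-17, 21-13}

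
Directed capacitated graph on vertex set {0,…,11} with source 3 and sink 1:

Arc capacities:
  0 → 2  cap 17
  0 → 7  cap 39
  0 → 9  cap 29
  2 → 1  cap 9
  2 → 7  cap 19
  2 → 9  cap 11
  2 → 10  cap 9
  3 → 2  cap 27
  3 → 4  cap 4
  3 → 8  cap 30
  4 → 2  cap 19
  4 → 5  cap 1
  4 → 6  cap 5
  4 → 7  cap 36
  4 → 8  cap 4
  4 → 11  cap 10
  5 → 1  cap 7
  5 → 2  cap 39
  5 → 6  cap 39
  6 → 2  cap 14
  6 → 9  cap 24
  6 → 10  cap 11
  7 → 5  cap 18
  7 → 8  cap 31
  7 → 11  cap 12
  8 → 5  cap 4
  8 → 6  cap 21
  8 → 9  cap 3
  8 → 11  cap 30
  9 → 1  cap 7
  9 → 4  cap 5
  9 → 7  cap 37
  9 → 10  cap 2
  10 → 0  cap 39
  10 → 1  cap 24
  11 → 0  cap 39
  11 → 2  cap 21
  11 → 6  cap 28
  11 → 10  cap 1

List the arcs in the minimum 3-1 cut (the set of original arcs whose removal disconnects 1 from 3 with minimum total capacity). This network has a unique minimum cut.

Min-cut arcs: {(2,1), (2,10), (5,1), (6,10), (9,1), (9,10), (11,10)} (total capacity 46)

augment #1: 3→2→1 push 9
augment #2: 3→2→9→1 push 7
augment #3: 3→2→10→1 push 9
augment #4: 3→4→5→1 push 1
augment #5: 3→8→5→1 push 4
augment #6: 3→2→7→5→1 push 2
augment #7: 3→4→6→10→1 push 3
augment #8: 3→8→6→10→1 push 8
augment #9: 3→8→9→10→1 push 2
augment #10: 3→8→11→10→1 push 1
max flow = 46; residual-reachable set from 3 gives S-side
cut edges (S→T): {(2,1), (2,10), (5,1), (6,10), (9,1), (9,10), (11,10)} total cap 46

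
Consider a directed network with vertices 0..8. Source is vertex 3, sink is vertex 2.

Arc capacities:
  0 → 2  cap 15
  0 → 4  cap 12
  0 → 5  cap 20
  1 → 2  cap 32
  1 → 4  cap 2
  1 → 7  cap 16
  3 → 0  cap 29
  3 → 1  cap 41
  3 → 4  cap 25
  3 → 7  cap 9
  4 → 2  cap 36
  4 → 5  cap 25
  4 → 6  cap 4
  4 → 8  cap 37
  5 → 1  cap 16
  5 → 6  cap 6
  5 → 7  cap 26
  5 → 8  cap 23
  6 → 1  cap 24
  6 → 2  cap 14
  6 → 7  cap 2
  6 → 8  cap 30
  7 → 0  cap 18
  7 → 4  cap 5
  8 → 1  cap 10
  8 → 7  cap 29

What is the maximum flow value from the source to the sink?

Maximum flow value: 93

augment #1: 3→0→2 bottleneck 15, total now 15
augment #2: 3→1→2 bottleneck 32, total now 47
augment #3: 3→4→2 bottleneck 25, total now 72
augment #4: 3→0→4→2 bottleneck 11, total now 83
augment #5: 3→0→4→6→2 bottleneck 1, total now 84
augment #6: 3→0→5→6→2 bottleneck 2, total now 86
augment #7: 3→1→4→6→2 bottleneck 2, total now 88
augment #8: 3→7→4→6→2 bottleneck 1, total now 89
augment #9: 3→7→0→5→6→2 bottleneck 4, total now 93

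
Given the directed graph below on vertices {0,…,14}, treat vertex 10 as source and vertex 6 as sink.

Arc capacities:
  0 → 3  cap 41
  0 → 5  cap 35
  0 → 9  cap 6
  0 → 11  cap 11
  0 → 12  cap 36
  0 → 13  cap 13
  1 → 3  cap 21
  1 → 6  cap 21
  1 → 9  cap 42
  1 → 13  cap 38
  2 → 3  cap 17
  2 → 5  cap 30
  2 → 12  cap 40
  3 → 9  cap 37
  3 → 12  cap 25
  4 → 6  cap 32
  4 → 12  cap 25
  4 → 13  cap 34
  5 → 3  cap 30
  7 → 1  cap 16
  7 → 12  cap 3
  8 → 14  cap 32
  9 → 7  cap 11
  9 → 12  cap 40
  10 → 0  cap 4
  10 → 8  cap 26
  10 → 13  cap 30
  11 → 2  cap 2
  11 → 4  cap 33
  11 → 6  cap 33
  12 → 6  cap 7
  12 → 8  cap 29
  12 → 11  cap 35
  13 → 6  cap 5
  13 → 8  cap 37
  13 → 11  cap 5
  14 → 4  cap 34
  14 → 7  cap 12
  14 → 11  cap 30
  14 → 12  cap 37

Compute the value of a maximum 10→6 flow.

augment #1: 10→13→6 bottleneck 5, total now 5
augment #2: 10→0→11→6 bottleneck 4, total now 9
augment #3: 10→13→11→6 bottleneck 5, total now 14
augment #4: 10→8→14→4→6 bottleneck 26, total now 40
augment #5: 10→13→8→14→4→6 bottleneck 6, total now 46

Maximum flow value: 46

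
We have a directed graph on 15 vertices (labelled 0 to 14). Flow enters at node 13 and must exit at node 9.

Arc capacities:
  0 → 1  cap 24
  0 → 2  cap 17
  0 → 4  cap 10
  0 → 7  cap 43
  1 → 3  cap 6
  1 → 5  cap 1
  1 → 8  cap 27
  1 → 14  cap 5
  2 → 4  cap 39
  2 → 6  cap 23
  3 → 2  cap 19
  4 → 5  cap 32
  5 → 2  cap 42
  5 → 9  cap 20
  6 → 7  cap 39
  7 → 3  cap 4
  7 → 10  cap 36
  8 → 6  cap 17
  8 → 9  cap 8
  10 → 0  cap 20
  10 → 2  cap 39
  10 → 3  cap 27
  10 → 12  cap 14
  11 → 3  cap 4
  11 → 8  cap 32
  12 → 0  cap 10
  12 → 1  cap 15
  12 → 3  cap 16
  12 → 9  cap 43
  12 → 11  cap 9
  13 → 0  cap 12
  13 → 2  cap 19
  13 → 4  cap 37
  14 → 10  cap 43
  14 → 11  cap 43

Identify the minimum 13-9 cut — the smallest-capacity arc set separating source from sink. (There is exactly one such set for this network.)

Min-cut arcs: {(5,9), (8,9), (10,12)} (total capacity 42)

augment #1: 13→4→5→9 push 20
augment #2: 13→0→1→8→9 push 8
augment #3: 13→0→7→10→12→9 push 4
augment #4: 13→2→6→7→10→12→9 push 10
max flow = 42; residual-reachable set from 13 gives S-side
cut edges (S→T): {(5,9), (8,9), (10,12)} total cap 42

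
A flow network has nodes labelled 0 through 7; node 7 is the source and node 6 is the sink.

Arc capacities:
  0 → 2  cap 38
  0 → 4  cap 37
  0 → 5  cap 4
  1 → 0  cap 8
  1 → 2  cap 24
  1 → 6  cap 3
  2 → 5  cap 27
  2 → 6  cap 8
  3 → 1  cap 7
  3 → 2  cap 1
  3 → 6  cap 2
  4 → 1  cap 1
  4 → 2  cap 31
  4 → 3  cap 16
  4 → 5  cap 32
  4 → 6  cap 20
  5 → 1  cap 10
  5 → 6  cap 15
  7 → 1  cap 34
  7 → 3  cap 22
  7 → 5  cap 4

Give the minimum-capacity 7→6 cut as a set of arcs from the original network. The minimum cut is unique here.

Min-cut arcs: {(1,0), (1,6), (2,6), (3,6), (5,6)} (total capacity 36)

augment #1: 7→1→6 push 3
augment #2: 7→3→6 push 2
augment #3: 7→5→6 push 4
augment #4: 7→1→2→6 push 8
augment #5: 7→1→0→4→6 push 8
augment #6: 7→1→2→5→6 push 11
max flow = 36; residual-reachable set from 7 gives S-side
cut edges (S→T): {(1,0), (1,6), (2,6), (3,6), (5,6)} total cap 36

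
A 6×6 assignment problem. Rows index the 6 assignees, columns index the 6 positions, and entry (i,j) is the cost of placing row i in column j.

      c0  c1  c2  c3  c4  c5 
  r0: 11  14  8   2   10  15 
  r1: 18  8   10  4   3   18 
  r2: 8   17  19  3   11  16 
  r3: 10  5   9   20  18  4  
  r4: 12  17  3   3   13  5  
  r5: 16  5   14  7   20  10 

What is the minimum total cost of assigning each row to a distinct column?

Minimum assignment cost: 25

optimal assignment: row0→col3 (cost 2), row1→col4 (cost 3), row2→col0 (cost 8), row3→col5 (cost 4), row4→col2 (cost 3), row5→col1 (cost 5)
total = 2 + 3 + 8 + 4 + 3 + 5 = 25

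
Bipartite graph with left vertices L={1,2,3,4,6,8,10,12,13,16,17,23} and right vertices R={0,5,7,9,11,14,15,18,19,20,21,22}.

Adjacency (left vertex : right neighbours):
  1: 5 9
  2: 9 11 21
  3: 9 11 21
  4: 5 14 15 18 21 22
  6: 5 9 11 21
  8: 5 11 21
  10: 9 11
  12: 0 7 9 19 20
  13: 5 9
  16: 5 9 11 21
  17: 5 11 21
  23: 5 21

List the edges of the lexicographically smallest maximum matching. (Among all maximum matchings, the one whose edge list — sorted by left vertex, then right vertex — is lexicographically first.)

Lex-smallest maximum matching: {(1,5), (2,9), (3,11), (4,14), (6,21), (12,0)}

|M| = 6 (so the lex-smallest maximum matching has 6 edges)
process left vertices in ascending order; for each, take the smallest-labelled available neighbour that still permits 6 edges overall, or leave it unmatched if none does
lex-smallest matching: {1-5, 2-9, 3-11, 4-14, 6-21, 12-0}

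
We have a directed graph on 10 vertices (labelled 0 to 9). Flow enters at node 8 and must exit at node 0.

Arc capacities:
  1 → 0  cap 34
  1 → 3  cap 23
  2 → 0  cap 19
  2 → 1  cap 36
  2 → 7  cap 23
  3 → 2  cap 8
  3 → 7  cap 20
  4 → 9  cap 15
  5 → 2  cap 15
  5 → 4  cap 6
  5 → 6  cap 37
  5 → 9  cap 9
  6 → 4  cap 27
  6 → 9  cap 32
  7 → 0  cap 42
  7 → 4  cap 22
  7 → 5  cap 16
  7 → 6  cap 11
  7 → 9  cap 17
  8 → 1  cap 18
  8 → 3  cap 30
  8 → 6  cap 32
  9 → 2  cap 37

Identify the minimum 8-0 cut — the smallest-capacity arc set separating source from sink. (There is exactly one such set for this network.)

augment #1: 8→1→0 push 18
augment #2: 8→3→2→0 push 8
augment #3: 8→3→7→0 push 20
augment #4: 8→6→9→2→0 push 11
augment #5: 8→6→9→2→1→0 push 16
augment #6: 8→6→9→2→7→0 push 5
max flow = 78; residual-reachable set from 8 gives S-side
cut edges (S→T): {(3,2), (3,7), (8,1), (8,6)} total cap 78

Min-cut arcs: {(3,2), (3,7), (8,1), (8,6)} (total capacity 78)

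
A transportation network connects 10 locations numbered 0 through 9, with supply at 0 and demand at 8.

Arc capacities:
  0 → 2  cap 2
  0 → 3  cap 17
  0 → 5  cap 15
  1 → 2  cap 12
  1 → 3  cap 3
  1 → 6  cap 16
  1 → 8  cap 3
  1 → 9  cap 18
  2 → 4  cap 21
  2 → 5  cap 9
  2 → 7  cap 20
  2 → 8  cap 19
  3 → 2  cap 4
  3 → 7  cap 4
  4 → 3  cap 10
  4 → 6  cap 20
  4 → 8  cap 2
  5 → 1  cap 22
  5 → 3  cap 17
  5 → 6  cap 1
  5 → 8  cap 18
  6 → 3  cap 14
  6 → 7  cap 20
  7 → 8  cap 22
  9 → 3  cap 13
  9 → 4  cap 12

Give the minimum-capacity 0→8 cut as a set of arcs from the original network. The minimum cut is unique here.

Min-cut arcs: {(0,2), (0,5), (3,2), (3,7)} (total capacity 25)

augment #1: 0→2→8 push 2
augment #2: 0→5→8 push 15
augment #3: 0→3→2→8 push 4
augment #4: 0→3→7→8 push 4
max flow = 25; residual-reachable set from 0 gives S-side
cut edges (S→T): {(0,2), (0,5), (3,2), (3,7)} total cap 25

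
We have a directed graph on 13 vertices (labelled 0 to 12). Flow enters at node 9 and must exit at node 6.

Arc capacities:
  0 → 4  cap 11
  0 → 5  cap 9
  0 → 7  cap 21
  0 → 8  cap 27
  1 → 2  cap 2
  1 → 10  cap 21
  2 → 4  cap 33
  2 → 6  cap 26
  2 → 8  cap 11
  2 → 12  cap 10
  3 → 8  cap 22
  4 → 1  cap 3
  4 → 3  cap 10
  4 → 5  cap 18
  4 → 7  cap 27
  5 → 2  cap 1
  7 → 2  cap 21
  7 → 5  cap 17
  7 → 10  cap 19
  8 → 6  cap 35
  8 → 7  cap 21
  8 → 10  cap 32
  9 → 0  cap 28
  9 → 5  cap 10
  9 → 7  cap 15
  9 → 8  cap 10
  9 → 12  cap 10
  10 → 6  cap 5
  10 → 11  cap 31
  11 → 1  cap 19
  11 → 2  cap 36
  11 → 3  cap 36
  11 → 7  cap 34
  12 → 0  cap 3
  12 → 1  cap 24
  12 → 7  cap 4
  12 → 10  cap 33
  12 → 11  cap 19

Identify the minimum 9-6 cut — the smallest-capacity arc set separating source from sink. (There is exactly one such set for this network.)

augment #1: 9→8→6 push 10
augment #2: 9→0→8→6 push 25
augment #3: 9→5→2→6 push 1
augment #4: 9→7→2→6 push 15
augment #5: 9→12→10→6 push 5
augment #6: 9→0→7→2→6 push 3
augment #7: 9→12→1→2→6 push 2
augment #8: 9→12→7→2→6 push 3
max flow = 64; residual-reachable set from 9 gives S-side
cut edges (S→T): {(5,2), (9,0), (9,7), (9,8), (9,12)} total cap 64

Min-cut arcs: {(5,2), (9,0), (9,7), (9,8), (9,12)} (total capacity 64)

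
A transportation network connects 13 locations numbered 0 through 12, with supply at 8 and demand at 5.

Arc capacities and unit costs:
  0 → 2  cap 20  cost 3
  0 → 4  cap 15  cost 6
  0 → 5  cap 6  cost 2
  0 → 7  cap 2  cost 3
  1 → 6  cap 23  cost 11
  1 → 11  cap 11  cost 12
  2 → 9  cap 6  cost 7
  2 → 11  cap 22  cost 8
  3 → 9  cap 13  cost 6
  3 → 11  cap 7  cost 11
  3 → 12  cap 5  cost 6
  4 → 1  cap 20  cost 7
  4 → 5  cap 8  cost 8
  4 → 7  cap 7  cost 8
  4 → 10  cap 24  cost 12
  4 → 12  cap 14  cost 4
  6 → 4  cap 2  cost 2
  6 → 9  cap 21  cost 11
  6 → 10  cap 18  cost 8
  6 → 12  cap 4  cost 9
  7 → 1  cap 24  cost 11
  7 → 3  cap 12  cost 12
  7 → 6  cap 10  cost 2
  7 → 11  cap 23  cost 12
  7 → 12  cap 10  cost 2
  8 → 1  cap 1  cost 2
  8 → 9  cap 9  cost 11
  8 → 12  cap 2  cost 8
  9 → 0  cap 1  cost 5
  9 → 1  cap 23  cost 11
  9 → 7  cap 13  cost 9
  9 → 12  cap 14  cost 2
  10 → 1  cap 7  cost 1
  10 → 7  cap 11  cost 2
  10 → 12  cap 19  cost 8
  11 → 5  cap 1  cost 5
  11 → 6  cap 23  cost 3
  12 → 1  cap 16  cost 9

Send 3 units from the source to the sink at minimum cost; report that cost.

Minimum cost for 3 units: 69

shortest-cost path #1: 8→9→0→5 push 1 @ unit cost 18 (adds 18)
shortest-cost path #2: 8→1→11→5 push 1 @ unit cost 19 (adds 19)
shortest-cost path #3: 8→9→7→6→4→5 push 1 @ unit cost 32 (adds 32)
total cost = 69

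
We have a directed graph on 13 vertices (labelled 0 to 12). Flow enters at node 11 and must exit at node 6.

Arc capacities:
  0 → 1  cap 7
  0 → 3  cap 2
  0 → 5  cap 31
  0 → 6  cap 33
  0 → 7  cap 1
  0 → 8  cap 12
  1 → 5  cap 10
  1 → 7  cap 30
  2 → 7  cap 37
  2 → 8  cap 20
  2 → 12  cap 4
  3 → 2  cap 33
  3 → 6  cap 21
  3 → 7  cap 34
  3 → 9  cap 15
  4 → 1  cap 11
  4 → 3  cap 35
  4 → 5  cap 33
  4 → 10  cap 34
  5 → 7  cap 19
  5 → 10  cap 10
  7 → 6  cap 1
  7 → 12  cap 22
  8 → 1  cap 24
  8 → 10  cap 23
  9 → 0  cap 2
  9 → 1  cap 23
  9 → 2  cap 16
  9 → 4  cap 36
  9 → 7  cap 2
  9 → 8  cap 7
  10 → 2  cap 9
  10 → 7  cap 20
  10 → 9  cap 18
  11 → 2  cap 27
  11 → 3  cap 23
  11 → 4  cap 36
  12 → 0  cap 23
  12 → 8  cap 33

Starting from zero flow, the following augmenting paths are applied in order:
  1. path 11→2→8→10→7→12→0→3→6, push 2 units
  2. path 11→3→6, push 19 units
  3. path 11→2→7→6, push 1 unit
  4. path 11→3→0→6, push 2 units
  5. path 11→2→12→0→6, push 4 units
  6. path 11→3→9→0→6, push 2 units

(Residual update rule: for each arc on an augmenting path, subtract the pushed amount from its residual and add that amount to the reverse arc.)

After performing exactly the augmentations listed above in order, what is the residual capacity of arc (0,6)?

Residual capacity of (0,6): 25

after path 1 (11→2→8→10→7→12→0→3→6, push 2): res(0,6)=33
after path 2 (11→3→6, push 19): res(0,6)=33
after path 3 (11→2→7→6, push 1): res(0,6)=33
after path 4 (11→3→0→6, push 2): res(0,6)=31
after path 5 (11→2→12→0→6, push 4): res(0,6)=27
after path 6 (11→3→9→0→6, push 2): res(0,6)=25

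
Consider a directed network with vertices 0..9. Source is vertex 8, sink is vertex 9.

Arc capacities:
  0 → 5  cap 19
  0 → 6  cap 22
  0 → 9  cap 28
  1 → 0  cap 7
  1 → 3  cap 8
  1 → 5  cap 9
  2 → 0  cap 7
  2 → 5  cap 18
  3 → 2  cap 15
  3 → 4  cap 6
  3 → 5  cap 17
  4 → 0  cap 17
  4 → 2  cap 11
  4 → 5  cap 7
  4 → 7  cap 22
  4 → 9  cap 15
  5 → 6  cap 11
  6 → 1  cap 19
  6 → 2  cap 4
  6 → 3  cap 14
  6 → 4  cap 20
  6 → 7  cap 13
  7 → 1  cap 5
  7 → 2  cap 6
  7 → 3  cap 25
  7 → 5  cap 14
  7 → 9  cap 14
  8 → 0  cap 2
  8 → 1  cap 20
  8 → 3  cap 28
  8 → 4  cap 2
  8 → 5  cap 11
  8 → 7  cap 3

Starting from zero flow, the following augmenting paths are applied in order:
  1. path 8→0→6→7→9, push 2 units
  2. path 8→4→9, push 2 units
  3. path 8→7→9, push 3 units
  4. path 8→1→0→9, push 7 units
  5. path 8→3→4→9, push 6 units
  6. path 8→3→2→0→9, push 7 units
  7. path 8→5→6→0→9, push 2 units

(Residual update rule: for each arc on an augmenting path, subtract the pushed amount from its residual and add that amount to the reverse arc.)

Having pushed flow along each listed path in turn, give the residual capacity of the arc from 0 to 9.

after path 1 (8→0→6→7→9, push 2): res(0,9)=28
after path 2 (8→4→9, push 2): res(0,9)=28
after path 3 (8→7→9, push 3): res(0,9)=28
after path 4 (8→1→0→9, push 7): res(0,9)=21
after path 5 (8→3→4→9, push 6): res(0,9)=21
after path 6 (8→3→2→0→9, push 7): res(0,9)=14
after path 7 (8→5→6→0→9, push 2): res(0,9)=12

Residual capacity of (0,9): 12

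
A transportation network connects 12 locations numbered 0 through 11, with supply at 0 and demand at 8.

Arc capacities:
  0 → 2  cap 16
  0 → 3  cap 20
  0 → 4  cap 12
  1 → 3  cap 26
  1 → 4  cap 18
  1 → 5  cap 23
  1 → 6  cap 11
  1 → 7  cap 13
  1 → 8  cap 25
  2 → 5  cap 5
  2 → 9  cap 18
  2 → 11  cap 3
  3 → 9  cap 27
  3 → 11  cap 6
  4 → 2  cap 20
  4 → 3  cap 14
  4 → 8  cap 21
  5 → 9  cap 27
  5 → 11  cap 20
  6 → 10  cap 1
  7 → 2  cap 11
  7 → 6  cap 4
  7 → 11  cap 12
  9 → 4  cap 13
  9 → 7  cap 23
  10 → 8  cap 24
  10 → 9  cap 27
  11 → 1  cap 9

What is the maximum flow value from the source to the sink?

augment #1: 0→4→8 bottleneck 12, total now 12
augment #2: 0→2→9→4→8 bottleneck 9, total now 21
augment #3: 0→2→11→1→8 bottleneck 3, total now 24
augment #4: 0→3→11→1→8 bottleneck 6, total now 30
augment #5: 0→2→9→7→6→10→8 bottleneck 1, total now 31

Maximum flow value: 31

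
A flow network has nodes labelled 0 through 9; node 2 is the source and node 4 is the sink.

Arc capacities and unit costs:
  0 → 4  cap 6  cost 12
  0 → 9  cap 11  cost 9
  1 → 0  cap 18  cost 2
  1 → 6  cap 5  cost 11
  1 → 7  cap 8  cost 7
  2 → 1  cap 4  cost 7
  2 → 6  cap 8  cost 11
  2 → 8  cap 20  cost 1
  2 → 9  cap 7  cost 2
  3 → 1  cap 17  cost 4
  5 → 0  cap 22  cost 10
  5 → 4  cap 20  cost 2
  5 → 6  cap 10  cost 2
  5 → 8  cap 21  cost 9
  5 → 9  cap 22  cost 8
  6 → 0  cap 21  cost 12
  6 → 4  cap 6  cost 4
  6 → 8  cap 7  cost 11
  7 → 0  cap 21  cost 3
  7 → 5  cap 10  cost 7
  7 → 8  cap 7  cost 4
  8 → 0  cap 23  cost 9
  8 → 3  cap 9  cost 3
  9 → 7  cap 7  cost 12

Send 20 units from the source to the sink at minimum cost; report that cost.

Minimum cost for 20 units: 403

shortest-cost path #1: 2→6→4 push 6 @ unit cost 15 (adds 90)
shortest-cost path #2: 2→1→0→4 push 4 @ unit cost 21 (adds 84)
shortest-cost path #3: 2→8→0→4 push 2 @ unit cost 22 (adds 44)
shortest-cost path #4: 2→9→7→5→4 push 7 @ unit cost 23 (adds 161)
shortest-cost path #5: 2→8→0→1→7→5→4 push 1 @ unit cost 24 (adds 24)
total cost = 403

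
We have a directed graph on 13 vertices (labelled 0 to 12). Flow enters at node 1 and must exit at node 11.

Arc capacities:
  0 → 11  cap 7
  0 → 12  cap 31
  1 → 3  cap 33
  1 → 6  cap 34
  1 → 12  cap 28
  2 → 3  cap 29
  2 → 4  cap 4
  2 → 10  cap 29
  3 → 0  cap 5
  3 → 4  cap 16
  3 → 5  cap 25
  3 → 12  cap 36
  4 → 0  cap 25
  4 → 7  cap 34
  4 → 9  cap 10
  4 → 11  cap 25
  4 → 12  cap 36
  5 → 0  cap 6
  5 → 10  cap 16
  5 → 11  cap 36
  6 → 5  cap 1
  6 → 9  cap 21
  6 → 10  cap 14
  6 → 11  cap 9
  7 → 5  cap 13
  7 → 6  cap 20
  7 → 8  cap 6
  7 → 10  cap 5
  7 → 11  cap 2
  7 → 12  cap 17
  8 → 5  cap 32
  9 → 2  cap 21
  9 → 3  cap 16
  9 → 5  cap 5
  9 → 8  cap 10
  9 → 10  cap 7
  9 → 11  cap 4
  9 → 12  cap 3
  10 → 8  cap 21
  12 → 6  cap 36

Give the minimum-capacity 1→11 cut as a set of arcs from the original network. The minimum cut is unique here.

Min-cut arcs: {(0,11), (2,4), (3,4), (5,11), (6,11), (9,11)} (total capacity 76)

augment #1: 1→6→11 push 9
augment #2: 1→3→0→11 push 5
augment #3: 1→3→4→11 push 16
augment #4: 1→3→5→11 push 12
augment #5: 1→6→5→11 push 1
augment #6: 1→6→9→11 push 4
augment #7: 1→6→9→5→11 push 5
augment #8: 1→6→9→2→4→11 push 4
augment #9: 1→6→9→3→5→11 push 8
augment #10: 1→6→10→8→5→11 push 3
augment #11: 1→12→6→10→8→5→11 push 7
augment #12: 1→12→6→10→8→5→0→11 push 2
max flow = 76; residual-reachable set from 1 gives S-side
cut edges (S→T): {(0,11), (2,4), (3,4), (5,11), (6,11), (9,11)} total cap 76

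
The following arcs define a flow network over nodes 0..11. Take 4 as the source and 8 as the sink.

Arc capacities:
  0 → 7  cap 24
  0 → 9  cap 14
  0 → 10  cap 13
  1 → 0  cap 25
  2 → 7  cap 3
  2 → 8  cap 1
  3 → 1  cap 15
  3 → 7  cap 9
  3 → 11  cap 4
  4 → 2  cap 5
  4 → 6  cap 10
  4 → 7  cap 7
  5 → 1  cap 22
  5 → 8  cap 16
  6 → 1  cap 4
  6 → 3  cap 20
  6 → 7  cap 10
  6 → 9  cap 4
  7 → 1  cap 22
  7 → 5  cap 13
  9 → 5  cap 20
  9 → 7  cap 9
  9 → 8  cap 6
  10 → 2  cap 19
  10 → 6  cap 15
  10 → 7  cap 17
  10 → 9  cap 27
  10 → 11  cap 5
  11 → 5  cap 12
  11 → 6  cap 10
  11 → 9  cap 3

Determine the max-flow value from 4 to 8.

Maximum flow value: 21

augment #1: 4→2→8 bottleneck 1, total now 1
augment #2: 4→6→9→8 bottleneck 4, total now 5
augment #3: 4→7→5→8 bottleneck 7, total now 12
augment #4: 4→2→7→5→8 bottleneck 3, total now 15
augment #5: 4→6→7→5→8 bottleneck 3, total now 18
augment #6: 4→6→1→0→9→8 bottleneck 2, total now 20
augment #7: 4→6→3→11→5→8 bottleneck 1, total now 21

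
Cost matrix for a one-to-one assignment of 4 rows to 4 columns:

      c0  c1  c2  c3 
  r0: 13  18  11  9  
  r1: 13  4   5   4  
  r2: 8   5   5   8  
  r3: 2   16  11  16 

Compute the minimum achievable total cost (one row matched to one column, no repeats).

Minimum assignment cost: 20

optimal assignment: row0→col3 (cost 9), row1→col1 (cost 4), row2→col2 (cost 5), row3→col0 (cost 2)
total = 9 + 4 + 5 + 2 = 20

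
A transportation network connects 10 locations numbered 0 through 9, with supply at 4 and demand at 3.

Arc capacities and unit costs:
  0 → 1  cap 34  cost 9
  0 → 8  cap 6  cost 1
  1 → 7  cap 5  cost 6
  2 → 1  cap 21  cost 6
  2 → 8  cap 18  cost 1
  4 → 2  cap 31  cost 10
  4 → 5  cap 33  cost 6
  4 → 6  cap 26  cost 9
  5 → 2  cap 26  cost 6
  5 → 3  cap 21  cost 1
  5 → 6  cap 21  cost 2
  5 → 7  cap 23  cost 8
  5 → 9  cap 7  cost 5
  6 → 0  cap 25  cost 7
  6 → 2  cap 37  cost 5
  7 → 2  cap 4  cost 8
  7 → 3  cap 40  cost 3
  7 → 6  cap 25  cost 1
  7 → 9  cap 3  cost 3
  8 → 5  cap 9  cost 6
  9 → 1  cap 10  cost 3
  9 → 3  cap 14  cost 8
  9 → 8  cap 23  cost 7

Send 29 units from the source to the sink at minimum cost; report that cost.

shortest-cost path #1: 4→5→3 push 21 @ unit cost 7 (adds 147)
shortest-cost path #2: 4→5→7→3 push 8 @ unit cost 17 (adds 136)
total cost = 283

Minimum cost for 29 units: 283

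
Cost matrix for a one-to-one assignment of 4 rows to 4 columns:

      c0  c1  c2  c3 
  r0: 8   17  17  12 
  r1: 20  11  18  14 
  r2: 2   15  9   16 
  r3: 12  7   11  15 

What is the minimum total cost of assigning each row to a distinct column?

Minimum assignment cost: 36

optimal assignment: row0→col3 (cost 12), row1→col1 (cost 11), row2→col0 (cost 2), row3→col2 (cost 11)
total = 12 + 11 + 2 + 11 = 36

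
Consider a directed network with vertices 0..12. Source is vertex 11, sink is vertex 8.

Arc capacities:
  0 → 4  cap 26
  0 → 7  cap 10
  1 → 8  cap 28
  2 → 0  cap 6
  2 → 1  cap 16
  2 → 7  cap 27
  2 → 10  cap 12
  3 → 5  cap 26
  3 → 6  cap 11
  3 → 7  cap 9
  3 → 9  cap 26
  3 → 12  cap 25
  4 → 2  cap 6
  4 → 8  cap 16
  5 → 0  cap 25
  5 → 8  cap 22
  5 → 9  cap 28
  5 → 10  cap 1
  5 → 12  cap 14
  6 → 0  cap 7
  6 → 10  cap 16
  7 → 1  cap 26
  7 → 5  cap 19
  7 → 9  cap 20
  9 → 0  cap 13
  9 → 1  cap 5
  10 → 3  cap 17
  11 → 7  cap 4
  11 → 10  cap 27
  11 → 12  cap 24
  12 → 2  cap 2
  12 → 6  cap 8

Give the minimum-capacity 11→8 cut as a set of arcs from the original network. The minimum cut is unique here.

Min-cut arcs: {(6,0), (10,3), (11,7), (12,2)} (total capacity 30)

augment #1: 11→7→1→8 push 4
augment #2: 11→10→3→5→8 push 17
augment #3: 11→12→2→1→8 push 2
augment #4: 11→12→6→0→4→8 push 7
max flow = 30; residual-reachable set from 11 gives S-side
cut edges (S→T): {(6,0), (10,3), (11,7), (12,2)} total cap 30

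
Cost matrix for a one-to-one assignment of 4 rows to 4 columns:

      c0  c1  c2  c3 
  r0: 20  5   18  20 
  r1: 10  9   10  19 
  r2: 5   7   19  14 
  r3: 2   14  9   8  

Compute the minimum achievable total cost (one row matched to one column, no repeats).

optimal assignment: row0→col1 (cost 5), row1→col2 (cost 10), row2→col0 (cost 5), row3→col3 (cost 8)
total = 5 + 10 + 5 + 8 = 28

Minimum assignment cost: 28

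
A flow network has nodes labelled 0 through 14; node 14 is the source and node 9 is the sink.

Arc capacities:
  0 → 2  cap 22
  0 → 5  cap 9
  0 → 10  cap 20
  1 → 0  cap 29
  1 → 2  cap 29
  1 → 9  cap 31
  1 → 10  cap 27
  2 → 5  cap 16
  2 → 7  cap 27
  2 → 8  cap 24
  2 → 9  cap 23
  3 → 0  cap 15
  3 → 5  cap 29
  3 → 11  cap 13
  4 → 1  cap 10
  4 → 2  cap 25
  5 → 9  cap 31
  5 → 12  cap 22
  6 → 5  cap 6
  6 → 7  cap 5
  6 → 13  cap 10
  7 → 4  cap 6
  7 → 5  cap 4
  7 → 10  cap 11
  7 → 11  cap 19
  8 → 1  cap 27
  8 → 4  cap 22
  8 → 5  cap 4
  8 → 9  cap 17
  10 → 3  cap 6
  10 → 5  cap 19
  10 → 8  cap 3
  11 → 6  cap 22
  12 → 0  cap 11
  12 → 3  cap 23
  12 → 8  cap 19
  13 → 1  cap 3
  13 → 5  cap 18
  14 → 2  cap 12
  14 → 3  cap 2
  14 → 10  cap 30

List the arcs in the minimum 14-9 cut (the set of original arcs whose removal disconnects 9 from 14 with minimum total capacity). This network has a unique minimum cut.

Min-cut arcs: {(10,3), (10,5), (10,8), (14,2), (14,3)} (total capacity 42)

augment #1: 14→2→9 push 12
augment #2: 14→3→5→9 push 2
augment #3: 14→10→5→9 push 19
augment #4: 14→10→8→9 push 3
augment #5: 14→10→3→5→9 push 6
max flow = 42; residual-reachable set from 14 gives S-side
cut edges (S→T): {(10,3), (10,5), (10,8), (14,2), (14,3)} total cap 42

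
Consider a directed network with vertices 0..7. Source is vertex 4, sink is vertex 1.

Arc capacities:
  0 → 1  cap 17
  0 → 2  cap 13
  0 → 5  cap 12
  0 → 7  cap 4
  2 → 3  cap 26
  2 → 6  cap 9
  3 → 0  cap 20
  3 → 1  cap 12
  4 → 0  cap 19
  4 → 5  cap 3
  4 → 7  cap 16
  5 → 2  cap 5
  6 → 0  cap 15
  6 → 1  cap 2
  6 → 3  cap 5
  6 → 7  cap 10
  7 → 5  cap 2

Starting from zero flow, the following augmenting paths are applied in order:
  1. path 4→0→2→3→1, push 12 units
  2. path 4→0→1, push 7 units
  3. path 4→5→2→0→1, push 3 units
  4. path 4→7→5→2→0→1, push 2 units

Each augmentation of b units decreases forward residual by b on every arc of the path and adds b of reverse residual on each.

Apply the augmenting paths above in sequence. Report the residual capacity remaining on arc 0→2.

after path 1 (4→0→2→3→1, push 12): res(0,2)=1
after path 2 (4→0→1, push 7): res(0,2)=1
after path 3 (4→5→2→0→1, push 3): res(0,2)=4
after path 4 (4→7→5→2→0→1, push 2): res(0,2)=6

Residual capacity of (0,2): 6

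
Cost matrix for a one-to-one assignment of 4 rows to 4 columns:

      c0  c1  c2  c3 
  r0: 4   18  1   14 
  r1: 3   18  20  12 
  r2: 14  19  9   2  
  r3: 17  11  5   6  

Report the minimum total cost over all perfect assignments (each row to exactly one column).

Minimum assignment cost: 17

optimal assignment: row0→col2 (cost 1), row1→col0 (cost 3), row2→col3 (cost 2), row3→col1 (cost 11)
total = 1 + 3 + 2 + 11 = 17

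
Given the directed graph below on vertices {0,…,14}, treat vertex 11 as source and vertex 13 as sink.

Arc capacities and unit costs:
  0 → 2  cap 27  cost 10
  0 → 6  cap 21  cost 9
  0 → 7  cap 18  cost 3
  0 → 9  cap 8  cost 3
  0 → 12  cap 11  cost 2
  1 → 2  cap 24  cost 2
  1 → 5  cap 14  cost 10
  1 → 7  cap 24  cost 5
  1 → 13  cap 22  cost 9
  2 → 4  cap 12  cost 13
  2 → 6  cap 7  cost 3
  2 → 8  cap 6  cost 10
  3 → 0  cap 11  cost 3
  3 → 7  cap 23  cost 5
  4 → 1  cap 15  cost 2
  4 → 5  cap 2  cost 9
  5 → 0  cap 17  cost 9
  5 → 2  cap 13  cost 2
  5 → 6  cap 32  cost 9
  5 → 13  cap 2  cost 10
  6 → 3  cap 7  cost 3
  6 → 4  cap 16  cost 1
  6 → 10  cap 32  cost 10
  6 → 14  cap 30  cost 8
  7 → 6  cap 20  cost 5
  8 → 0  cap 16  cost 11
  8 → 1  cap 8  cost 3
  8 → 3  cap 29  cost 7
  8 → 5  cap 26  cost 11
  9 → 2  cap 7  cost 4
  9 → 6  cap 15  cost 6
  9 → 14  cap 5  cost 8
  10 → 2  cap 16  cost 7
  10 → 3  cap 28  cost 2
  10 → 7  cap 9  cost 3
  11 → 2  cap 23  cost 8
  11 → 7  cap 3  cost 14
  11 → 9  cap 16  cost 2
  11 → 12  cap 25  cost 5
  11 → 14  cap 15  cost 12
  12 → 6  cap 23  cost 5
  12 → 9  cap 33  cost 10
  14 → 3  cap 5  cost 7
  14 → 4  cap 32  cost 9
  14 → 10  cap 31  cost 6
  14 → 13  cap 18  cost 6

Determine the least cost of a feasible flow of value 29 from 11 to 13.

shortest-cost path #1: 11→9→14→13 push 5 @ unit cost 16 (adds 80)
shortest-cost path #2: 11→14→13 push 13 @ unit cost 18 (adds 234)
shortest-cost path #3: 11→9→6→4→1→13 push 11 @ unit cost 20 (adds 220)
total cost = 534

Minimum cost for 29 units: 534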